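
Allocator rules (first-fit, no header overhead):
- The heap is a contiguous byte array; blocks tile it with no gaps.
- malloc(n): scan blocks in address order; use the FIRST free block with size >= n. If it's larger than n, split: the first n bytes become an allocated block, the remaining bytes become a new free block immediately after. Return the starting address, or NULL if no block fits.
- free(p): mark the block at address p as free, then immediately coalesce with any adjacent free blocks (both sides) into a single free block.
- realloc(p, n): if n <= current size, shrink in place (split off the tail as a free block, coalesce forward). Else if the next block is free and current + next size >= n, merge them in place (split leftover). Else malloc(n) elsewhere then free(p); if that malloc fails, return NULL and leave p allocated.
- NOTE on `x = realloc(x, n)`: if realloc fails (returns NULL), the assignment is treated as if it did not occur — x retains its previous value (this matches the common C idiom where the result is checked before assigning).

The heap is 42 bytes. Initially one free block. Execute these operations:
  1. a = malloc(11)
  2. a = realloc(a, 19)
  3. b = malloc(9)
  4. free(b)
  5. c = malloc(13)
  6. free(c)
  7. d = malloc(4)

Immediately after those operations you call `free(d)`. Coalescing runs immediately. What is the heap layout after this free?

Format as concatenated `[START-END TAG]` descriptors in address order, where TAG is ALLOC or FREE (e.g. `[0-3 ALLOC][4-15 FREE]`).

Op 1: a = malloc(11) -> a = 0; heap: [0-10 ALLOC][11-41 FREE]
Op 2: a = realloc(a, 19) -> a = 0; heap: [0-18 ALLOC][19-41 FREE]
Op 3: b = malloc(9) -> b = 19; heap: [0-18 ALLOC][19-27 ALLOC][28-41 FREE]
Op 4: free(b) -> (freed b); heap: [0-18 ALLOC][19-41 FREE]
Op 5: c = malloc(13) -> c = 19; heap: [0-18 ALLOC][19-31 ALLOC][32-41 FREE]
Op 6: free(c) -> (freed c); heap: [0-18 ALLOC][19-41 FREE]
Op 7: d = malloc(4) -> d = 19; heap: [0-18 ALLOC][19-22 ALLOC][23-41 FREE]
free(d): d = 19 -> block [19-22 ALLOC]; mark free, coalesce with adjacent free neighbors -> [0-18 ALLOC][19-41 FREE]

Answer: [0-18 ALLOC][19-41 FREE]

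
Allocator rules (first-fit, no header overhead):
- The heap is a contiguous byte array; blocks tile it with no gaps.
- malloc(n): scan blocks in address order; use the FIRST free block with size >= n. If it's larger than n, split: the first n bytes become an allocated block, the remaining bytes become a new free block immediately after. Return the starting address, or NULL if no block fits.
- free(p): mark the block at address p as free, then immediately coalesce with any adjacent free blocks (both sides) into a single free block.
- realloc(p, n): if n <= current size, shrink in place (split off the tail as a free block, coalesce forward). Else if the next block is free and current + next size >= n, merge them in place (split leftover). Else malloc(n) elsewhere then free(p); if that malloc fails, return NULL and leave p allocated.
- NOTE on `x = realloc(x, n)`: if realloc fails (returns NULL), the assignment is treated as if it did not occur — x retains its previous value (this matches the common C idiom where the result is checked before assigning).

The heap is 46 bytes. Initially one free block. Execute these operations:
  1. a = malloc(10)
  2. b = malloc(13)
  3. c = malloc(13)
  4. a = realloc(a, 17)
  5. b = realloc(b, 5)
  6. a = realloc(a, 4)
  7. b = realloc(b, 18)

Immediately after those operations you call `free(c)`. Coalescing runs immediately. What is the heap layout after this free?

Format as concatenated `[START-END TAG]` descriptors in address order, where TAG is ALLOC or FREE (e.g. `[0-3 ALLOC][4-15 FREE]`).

Op 1: a = malloc(10) -> a = 0; heap: [0-9 ALLOC][10-45 FREE]
Op 2: b = malloc(13) -> b = 10; heap: [0-9 ALLOC][10-22 ALLOC][23-45 FREE]
Op 3: c = malloc(13) -> c = 23; heap: [0-9 ALLOC][10-22 ALLOC][23-35 ALLOC][36-45 FREE]
Op 4: a = realloc(a, 17) -> NULL (a unchanged); heap: [0-9 ALLOC][10-22 ALLOC][23-35 ALLOC][36-45 FREE]
Op 5: b = realloc(b, 5) -> b = 10; heap: [0-9 ALLOC][10-14 ALLOC][15-22 FREE][23-35 ALLOC][36-45 FREE]
Op 6: a = realloc(a, 4) -> a = 0; heap: [0-3 ALLOC][4-9 FREE][10-14 ALLOC][15-22 FREE][23-35 ALLOC][36-45 FREE]
Op 7: b = realloc(b, 18) -> NULL (b unchanged); heap: [0-3 ALLOC][4-9 FREE][10-14 ALLOC][15-22 FREE][23-35 ALLOC][36-45 FREE]
free(c): c = 23 -> block [23-35 ALLOC]; mark free, coalesce with adjacent free neighbors -> [0-3 ALLOC][4-9 FREE][10-14 ALLOC][15-45 FREE]

Answer: [0-3 ALLOC][4-9 FREE][10-14 ALLOC][15-45 FREE]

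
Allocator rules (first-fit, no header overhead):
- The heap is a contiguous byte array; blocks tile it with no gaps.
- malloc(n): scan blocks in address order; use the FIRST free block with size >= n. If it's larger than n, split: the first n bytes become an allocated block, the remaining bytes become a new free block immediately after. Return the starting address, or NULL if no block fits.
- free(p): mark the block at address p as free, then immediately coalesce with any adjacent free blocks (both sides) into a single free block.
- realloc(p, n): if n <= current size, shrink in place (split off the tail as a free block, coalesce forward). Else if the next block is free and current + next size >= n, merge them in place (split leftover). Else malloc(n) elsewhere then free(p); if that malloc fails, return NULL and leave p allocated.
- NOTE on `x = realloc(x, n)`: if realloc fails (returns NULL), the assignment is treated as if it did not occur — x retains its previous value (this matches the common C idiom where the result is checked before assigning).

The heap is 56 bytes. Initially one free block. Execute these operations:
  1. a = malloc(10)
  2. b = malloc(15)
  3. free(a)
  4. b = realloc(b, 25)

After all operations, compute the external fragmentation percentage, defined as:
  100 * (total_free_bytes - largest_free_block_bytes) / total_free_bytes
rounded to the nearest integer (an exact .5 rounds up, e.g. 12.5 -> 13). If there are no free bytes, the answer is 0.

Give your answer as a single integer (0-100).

Op 1: a = malloc(10) -> a = 0; heap: [0-9 ALLOC][10-55 FREE]
Op 2: b = malloc(15) -> b = 10; heap: [0-9 ALLOC][10-24 ALLOC][25-55 FREE]
Op 3: free(a) -> (freed a); heap: [0-9 FREE][10-24 ALLOC][25-55 FREE]
Op 4: b = realloc(b, 25) -> b = 10; heap: [0-9 FREE][10-34 ALLOC][35-55 FREE]
Free blocks: [10 21] total_free=31 largest=21 -> 100*(31-21)/31 = 1000/31 ≈ 32.258 -> rounds to 32

Answer: 32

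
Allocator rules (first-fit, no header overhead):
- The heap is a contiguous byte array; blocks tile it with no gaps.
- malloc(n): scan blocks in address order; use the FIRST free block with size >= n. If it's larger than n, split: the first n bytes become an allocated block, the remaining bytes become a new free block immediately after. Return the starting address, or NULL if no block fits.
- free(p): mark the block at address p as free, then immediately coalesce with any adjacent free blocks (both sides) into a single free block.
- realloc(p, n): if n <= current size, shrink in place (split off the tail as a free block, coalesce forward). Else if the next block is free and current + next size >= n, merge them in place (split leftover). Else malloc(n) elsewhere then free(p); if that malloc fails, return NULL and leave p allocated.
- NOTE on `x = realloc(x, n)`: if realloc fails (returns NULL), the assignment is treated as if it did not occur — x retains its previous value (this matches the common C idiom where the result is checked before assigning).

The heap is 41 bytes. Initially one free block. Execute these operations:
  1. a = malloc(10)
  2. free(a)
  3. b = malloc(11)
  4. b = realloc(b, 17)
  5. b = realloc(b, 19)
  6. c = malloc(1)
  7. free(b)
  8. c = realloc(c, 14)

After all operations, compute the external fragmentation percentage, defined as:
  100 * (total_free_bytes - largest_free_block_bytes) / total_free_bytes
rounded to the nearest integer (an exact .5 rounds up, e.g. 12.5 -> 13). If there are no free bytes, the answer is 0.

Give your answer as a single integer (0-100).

Answer: 30

Derivation:
Op 1: a = malloc(10) -> a = 0; heap: [0-9 ALLOC][10-40 FREE]
Op 2: free(a) -> (freed a); heap: [0-40 FREE]
Op 3: b = malloc(11) -> b = 0; heap: [0-10 ALLOC][11-40 FREE]
Op 4: b = realloc(b, 17) -> b = 0; heap: [0-16 ALLOC][17-40 FREE]
Op 5: b = realloc(b, 19) -> b = 0; heap: [0-18 ALLOC][19-40 FREE]
Op 6: c = malloc(1) -> c = 19; heap: [0-18 ALLOC][19-19 ALLOC][20-40 FREE]
Op 7: free(b) -> (freed b); heap: [0-18 FREE][19-19 ALLOC][20-40 FREE]
Op 8: c = realloc(c, 14) -> c = 19; heap: [0-18 FREE][19-32 ALLOC][33-40 FREE]
Free blocks: [19 8] total_free=27 largest=19 -> 100*(27-19)/27 = 800/27 ≈ 29.630 -> rounds to 30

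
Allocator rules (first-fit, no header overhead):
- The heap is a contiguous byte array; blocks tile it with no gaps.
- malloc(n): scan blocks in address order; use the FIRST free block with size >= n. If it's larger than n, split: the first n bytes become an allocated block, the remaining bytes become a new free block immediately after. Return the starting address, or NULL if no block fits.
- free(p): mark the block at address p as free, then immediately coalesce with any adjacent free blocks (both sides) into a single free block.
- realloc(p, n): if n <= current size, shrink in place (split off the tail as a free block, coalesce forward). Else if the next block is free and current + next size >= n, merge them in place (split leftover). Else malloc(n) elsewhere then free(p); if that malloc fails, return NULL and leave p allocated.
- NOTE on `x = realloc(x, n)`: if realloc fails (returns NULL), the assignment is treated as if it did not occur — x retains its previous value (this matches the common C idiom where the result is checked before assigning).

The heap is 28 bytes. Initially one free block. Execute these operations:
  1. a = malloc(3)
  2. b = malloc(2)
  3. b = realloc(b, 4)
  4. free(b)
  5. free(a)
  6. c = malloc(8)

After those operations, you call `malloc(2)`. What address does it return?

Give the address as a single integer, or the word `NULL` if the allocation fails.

Answer: 8

Derivation:
Op 1: a = malloc(3) -> a = 0; heap: [0-2 ALLOC][3-27 FREE]
Op 2: b = malloc(2) -> b = 3; heap: [0-2 ALLOC][3-4 ALLOC][5-27 FREE]
Op 3: b = realloc(b, 4) -> b = 3; heap: [0-2 ALLOC][3-6 ALLOC][7-27 FREE]
Op 4: free(b) -> (freed b); heap: [0-2 ALLOC][3-27 FREE]
Op 5: free(a) -> (freed a); heap: [0-27 FREE]
Op 6: c = malloc(8) -> c = 0; heap: [0-7 ALLOC][8-27 FREE]
malloc(2): first-fit scan over [0-7 ALLOC][8-27 FREE] -> 8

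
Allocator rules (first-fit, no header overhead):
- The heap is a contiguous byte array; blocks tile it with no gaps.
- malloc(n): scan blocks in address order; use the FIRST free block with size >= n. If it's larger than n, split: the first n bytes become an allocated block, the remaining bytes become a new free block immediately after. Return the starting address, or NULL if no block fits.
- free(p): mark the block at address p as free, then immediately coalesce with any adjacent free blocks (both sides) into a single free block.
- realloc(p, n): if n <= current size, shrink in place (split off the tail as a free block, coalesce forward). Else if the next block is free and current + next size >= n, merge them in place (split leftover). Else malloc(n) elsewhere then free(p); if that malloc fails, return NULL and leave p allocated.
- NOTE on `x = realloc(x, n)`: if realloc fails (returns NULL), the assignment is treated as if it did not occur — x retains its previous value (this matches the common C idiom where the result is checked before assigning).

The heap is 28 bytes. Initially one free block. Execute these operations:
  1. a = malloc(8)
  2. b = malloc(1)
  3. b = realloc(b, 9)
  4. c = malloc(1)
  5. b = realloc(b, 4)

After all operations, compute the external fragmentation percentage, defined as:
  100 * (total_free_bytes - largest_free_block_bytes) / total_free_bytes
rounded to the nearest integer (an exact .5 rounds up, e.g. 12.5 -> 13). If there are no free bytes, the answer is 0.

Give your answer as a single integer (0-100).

Answer: 33

Derivation:
Op 1: a = malloc(8) -> a = 0; heap: [0-7 ALLOC][8-27 FREE]
Op 2: b = malloc(1) -> b = 8; heap: [0-7 ALLOC][8-8 ALLOC][9-27 FREE]
Op 3: b = realloc(b, 9) -> b = 8; heap: [0-7 ALLOC][8-16 ALLOC][17-27 FREE]
Op 4: c = malloc(1) -> c = 17; heap: [0-7 ALLOC][8-16 ALLOC][17-17 ALLOC][18-27 FREE]
Op 5: b = realloc(b, 4) -> b = 8; heap: [0-7 ALLOC][8-11 ALLOC][12-16 FREE][17-17 ALLOC][18-27 FREE]
Free blocks: [5 10] total_free=15 largest=10 -> 100*(15-10)/15 = 500/15 ≈ 33.333 -> rounds to 33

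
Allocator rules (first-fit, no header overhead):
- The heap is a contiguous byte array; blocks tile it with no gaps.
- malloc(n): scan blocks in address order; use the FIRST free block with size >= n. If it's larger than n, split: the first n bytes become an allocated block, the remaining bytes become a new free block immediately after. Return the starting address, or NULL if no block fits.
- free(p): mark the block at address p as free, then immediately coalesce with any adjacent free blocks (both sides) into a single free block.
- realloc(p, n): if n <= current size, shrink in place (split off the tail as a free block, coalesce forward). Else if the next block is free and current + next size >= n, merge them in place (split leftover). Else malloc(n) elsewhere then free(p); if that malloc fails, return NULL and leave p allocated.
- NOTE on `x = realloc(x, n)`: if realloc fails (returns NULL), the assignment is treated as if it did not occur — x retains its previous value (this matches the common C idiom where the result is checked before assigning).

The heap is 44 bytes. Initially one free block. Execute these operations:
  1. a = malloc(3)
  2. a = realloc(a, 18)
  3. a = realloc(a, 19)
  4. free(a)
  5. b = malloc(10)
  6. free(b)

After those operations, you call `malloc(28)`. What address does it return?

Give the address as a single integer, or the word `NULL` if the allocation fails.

Answer: 0

Derivation:
Op 1: a = malloc(3) -> a = 0; heap: [0-2 ALLOC][3-43 FREE]
Op 2: a = realloc(a, 18) -> a = 0; heap: [0-17 ALLOC][18-43 FREE]
Op 3: a = realloc(a, 19) -> a = 0; heap: [0-18 ALLOC][19-43 FREE]
Op 4: free(a) -> (freed a); heap: [0-43 FREE]
Op 5: b = malloc(10) -> b = 0; heap: [0-9 ALLOC][10-43 FREE]
Op 6: free(b) -> (freed b); heap: [0-43 FREE]
malloc(28): first-fit scan over [0-43 FREE] -> 0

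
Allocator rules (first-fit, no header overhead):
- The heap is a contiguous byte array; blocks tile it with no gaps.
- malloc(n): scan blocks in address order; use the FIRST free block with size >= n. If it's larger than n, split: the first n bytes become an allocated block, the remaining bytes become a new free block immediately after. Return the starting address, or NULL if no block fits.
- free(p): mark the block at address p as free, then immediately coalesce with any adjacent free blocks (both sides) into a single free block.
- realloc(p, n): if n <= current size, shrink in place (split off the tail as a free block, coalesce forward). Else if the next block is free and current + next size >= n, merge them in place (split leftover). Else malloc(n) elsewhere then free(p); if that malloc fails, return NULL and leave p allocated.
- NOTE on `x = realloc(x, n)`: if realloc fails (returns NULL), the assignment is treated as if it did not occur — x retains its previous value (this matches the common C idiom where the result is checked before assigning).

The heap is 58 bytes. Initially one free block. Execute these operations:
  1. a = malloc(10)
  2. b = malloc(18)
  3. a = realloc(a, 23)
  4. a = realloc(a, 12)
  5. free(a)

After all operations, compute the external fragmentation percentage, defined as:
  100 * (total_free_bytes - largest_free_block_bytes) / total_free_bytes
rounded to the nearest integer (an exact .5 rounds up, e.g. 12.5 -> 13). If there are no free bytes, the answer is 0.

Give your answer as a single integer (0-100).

Op 1: a = malloc(10) -> a = 0; heap: [0-9 ALLOC][10-57 FREE]
Op 2: b = malloc(18) -> b = 10; heap: [0-9 ALLOC][10-27 ALLOC][28-57 FREE]
Op 3: a = realloc(a, 23) -> a = 28; heap: [0-9 FREE][10-27 ALLOC][28-50 ALLOC][51-57 FREE]
Op 4: a = realloc(a, 12) -> a = 28; heap: [0-9 FREE][10-27 ALLOC][28-39 ALLOC][40-57 FREE]
Op 5: free(a) -> (freed a); heap: [0-9 FREE][10-27 ALLOC][28-57 FREE]
Free blocks: [10 30] total_free=40 largest=30 -> 100*(40-30)/40 = 1000/40 = 25

Answer: 25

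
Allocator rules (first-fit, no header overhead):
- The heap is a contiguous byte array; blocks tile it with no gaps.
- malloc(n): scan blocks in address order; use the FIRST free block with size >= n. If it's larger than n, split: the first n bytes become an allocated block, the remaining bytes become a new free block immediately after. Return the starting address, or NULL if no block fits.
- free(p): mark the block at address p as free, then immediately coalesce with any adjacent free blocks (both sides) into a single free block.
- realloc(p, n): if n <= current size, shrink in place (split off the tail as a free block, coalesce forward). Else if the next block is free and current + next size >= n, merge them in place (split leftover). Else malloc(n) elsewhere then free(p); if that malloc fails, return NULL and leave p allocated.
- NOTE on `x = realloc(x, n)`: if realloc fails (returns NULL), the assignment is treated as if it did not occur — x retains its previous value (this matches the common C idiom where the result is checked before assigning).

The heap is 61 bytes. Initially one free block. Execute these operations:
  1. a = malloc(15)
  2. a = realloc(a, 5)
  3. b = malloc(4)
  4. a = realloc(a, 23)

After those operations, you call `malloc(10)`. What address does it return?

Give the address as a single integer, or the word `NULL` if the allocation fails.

Op 1: a = malloc(15) -> a = 0; heap: [0-14 ALLOC][15-60 FREE]
Op 2: a = realloc(a, 5) -> a = 0; heap: [0-4 ALLOC][5-60 FREE]
Op 3: b = malloc(4) -> b = 5; heap: [0-4 ALLOC][5-8 ALLOC][9-60 FREE]
Op 4: a = realloc(a, 23) -> a = 9; heap: [0-4 FREE][5-8 ALLOC][9-31 ALLOC][32-60 FREE]
malloc(10): first-fit scan over [0-4 FREE][5-8 ALLOC][9-31 ALLOC][32-60 FREE] -> 32

Answer: 32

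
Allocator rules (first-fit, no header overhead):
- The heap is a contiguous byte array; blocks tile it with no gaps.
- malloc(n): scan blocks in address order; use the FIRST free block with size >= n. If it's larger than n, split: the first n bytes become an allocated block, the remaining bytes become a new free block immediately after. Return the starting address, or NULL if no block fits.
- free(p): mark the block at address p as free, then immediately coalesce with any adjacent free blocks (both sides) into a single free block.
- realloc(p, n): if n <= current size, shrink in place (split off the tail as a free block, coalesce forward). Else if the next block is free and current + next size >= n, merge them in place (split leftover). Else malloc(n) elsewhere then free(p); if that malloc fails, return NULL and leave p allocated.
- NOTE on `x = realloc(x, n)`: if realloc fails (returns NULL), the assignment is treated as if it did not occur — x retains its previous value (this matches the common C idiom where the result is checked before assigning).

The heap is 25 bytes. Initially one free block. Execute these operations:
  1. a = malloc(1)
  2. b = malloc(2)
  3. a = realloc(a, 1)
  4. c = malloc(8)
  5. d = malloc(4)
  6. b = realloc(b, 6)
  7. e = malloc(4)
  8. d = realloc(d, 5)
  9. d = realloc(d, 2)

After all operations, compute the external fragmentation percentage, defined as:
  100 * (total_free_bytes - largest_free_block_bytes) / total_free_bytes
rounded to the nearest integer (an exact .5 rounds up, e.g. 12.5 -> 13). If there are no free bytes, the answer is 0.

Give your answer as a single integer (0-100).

Op 1: a = malloc(1) -> a = 0; heap: [0-0 ALLOC][1-24 FREE]
Op 2: b = malloc(2) -> b = 1; heap: [0-0 ALLOC][1-2 ALLOC][3-24 FREE]
Op 3: a = realloc(a, 1) -> a = 0; heap: [0-0 ALLOC][1-2 ALLOC][3-24 FREE]
Op 4: c = malloc(8) -> c = 3; heap: [0-0 ALLOC][1-2 ALLOC][3-10 ALLOC][11-24 FREE]
Op 5: d = malloc(4) -> d = 11; heap: [0-0 ALLOC][1-2 ALLOC][3-10 ALLOC][11-14 ALLOC][15-24 FREE]
Op 6: b = realloc(b, 6) -> b = 15; heap: [0-0 ALLOC][1-2 FREE][3-10 ALLOC][11-14 ALLOC][15-20 ALLOC][21-24 FREE]
Op 7: e = malloc(4) -> e = 21; heap: [0-0 ALLOC][1-2 FREE][3-10 ALLOC][11-14 ALLOC][15-20 ALLOC][21-24 ALLOC]
Op 8: d = realloc(d, 5) -> NULL (d unchanged); heap: [0-0 ALLOC][1-2 FREE][3-10 ALLOC][11-14 ALLOC][15-20 ALLOC][21-24 ALLOC]
Op 9: d = realloc(d, 2) -> d = 11; heap: [0-0 ALLOC][1-2 FREE][3-10 ALLOC][11-12 ALLOC][13-14 FREE][15-20 ALLOC][21-24 ALLOC]
Free blocks: [2 2] total_free=4 largest=2 -> 100*(4-2)/4 = 200/4 = 50

Answer: 50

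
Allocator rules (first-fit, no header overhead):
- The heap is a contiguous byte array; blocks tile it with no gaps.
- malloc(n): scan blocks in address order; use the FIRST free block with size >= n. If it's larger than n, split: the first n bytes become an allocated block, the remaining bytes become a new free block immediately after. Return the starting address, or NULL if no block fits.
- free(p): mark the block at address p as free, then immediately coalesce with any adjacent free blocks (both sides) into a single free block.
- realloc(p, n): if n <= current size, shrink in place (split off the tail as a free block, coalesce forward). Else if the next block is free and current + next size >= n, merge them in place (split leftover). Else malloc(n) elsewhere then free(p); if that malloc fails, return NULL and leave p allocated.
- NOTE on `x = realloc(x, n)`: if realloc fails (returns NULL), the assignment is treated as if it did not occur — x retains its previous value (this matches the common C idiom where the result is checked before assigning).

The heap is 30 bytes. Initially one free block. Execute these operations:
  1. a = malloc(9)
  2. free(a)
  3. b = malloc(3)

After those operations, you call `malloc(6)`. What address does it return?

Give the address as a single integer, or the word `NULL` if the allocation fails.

Op 1: a = malloc(9) -> a = 0; heap: [0-8 ALLOC][9-29 FREE]
Op 2: free(a) -> (freed a); heap: [0-29 FREE]
Op 3: b = malloc(3) -> b = 0; heap: [0-2 ALLOC][3-29 FREE]
malloc(6): first-fit scan over [0-2 ALLOC][3-29 FREE] -> 3

Answer: 3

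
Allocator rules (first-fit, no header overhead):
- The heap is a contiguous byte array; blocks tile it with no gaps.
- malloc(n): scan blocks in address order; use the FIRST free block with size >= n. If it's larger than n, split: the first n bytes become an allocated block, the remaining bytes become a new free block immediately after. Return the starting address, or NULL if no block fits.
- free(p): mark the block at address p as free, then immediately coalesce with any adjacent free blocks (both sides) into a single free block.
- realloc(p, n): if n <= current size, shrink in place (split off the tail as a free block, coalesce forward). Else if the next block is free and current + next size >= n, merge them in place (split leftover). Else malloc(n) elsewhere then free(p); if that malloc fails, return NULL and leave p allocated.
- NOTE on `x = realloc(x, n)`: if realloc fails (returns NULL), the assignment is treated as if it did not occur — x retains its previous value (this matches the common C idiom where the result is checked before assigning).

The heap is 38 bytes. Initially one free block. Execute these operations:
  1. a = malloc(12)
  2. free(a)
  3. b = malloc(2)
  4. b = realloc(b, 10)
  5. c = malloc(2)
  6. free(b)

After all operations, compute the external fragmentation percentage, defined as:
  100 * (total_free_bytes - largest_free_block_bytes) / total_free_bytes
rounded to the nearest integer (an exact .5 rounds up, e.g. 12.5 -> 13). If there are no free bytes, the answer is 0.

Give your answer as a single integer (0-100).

Answer: 28

Derivation:
Op 1: a = malloc(12) -> a = 0; heap: [0-11 ALLOC][12-37 FREE]
Op 2: free(a) -> (freed a); heap: [0-37 FREE]
Op 3: b = malloc(2) -> b = 0; heap: [0-1 ALLOC][2-37 FREE]
Op 4: b = realloc(b, 10) -> b = 0; heap: [0-9 ALLOC][10-37 FREE]
Op 5: c = malloc(2) -> c = 10; heap: [0-9 ALLOC][10-11 ALLOC][12-37 FREE]
Op 6: free(b) -> (freed b); heap: [0-9 FREE][10-11 ALLOC][12-37 FREE]
Free blocks: [10 26] total_free=36 largest=26 -> 100*(36-26)/36 = 1000/36 ≈ 27.778 -> rounds to 28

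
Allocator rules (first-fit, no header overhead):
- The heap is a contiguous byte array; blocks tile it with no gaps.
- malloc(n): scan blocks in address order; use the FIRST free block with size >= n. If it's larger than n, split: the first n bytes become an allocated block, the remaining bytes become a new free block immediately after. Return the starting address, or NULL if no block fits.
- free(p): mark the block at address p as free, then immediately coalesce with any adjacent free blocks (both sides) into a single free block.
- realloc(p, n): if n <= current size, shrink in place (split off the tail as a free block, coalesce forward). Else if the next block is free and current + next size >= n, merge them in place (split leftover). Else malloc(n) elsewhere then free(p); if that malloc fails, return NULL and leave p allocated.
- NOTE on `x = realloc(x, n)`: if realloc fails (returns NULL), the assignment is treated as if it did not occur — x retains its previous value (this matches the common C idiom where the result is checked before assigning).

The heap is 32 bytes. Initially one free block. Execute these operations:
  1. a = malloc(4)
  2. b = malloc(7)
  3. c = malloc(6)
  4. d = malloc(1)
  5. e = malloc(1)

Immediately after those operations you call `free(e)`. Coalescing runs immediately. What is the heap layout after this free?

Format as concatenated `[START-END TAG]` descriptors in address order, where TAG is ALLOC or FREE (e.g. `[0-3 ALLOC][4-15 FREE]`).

Op 1: a = malloc(4) -> a = 0; heap: [0-3 ALLOC][4-31 FREE]
Op 2: b = malloc(7) -> b = 4; heap: [0-3 ALLOC][4-10 ALLOC][11-31 FREE]
Op 3: c = malloc(6) -> c = 11; heap: [0-3 ALLOC][4-10 ALLOC][11-16 ALLOC][17-31 FREE]
Op 4: d = malloc(1) -> d = 17; heap: [0-3 ALLOC][4-10 ALLOC][11-16 ALLOC][17-17 ALLOC][18-31 FREE]
Op 5: e = malloc(1) -> e = 18; heap: [0-3 ALLOC][4-10 ALLOC][11-16 ALLOC][17-17 ALLOC][18-18 ALLOC][19-31 FREE]
free(e): e = 18 -> block [18-18 ALLOC]; mark free, coalesce with adjacent free neighbors -> [0-3 ALLOC][4-10 ALLOC][11-16 ALLOC][17-17 ALLOC][18-31 FREE]

Answer: [0-3 ALLOC][4-10 ALLOC][11-16 ALLOC][17-17 ALLOC][18-31 FREE]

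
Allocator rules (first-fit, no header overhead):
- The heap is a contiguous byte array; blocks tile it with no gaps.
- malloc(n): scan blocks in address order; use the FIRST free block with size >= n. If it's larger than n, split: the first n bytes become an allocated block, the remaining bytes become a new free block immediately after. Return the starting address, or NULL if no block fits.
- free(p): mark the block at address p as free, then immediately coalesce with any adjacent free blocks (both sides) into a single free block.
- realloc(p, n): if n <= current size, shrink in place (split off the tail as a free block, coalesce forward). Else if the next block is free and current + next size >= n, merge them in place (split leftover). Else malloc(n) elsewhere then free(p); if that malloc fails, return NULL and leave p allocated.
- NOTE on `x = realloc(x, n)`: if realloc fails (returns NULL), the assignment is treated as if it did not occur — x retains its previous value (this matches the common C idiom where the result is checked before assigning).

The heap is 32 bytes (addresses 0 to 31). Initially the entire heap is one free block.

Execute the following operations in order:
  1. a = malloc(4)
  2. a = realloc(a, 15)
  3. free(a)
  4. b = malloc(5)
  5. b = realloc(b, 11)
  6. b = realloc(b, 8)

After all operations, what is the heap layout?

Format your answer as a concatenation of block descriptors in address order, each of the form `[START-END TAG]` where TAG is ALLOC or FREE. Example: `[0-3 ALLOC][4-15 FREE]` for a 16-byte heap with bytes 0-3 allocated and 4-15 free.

Op 1: a = malloc(4) -> a = 0; heap: [0-3 ALLOC][4-31 FREE]
Op 2: a = realloc(a, 15) -> a = 0; heap: [0-14 ALLOC][15-31 FREE]
Op 3: free(a) -> (freed a); heap: [0-31 FREE]
Op 4: b = malloc(5) -> b = 0; heap: [0-4 ALLOC][5-31 FREE]
Op 5: b = realloc(b, 11) -> b = 0; heap: [0-10 ALLOC][11-31 FREE]
Op 6: b = realloc(b, 8) -> b = 0; heap: [0-7 ALLOC][8-31 FREE]

Answer: [0-7 ALLOC][8-31 FREE]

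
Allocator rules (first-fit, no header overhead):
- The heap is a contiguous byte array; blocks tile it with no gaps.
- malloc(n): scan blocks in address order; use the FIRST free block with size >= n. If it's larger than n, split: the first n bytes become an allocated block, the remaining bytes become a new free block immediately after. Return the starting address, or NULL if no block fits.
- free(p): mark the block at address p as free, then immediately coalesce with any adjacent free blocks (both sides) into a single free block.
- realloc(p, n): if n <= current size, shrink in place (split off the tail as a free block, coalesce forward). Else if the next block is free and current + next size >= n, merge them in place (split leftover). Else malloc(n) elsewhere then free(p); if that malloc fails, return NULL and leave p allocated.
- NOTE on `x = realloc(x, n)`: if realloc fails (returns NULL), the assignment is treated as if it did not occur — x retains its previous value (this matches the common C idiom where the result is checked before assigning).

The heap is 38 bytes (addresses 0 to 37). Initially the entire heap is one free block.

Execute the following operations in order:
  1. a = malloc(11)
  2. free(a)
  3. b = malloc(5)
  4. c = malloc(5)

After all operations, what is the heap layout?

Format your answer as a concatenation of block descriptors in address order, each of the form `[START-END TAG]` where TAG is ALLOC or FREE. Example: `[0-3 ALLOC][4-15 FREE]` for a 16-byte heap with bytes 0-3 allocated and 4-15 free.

Op 1: a = malloc(11) -> a = 0; heap: [0-10 ALLOC][11-37 FREE]
Op 2: free(a) -> (freed a); heap: [0-37 FREE]
Op 3: b = malloc(5) -> b = 0; heap: [0-4 ALLOC][5-37 FREE]
Op 4: c = malloc(5) -> c = 5; heap: [0-4 ALLOC][5-9 ALLOC][10-37 FREE]

Answer: [0-4 ALLOC][5-9 ALLOC][10-37 FREE]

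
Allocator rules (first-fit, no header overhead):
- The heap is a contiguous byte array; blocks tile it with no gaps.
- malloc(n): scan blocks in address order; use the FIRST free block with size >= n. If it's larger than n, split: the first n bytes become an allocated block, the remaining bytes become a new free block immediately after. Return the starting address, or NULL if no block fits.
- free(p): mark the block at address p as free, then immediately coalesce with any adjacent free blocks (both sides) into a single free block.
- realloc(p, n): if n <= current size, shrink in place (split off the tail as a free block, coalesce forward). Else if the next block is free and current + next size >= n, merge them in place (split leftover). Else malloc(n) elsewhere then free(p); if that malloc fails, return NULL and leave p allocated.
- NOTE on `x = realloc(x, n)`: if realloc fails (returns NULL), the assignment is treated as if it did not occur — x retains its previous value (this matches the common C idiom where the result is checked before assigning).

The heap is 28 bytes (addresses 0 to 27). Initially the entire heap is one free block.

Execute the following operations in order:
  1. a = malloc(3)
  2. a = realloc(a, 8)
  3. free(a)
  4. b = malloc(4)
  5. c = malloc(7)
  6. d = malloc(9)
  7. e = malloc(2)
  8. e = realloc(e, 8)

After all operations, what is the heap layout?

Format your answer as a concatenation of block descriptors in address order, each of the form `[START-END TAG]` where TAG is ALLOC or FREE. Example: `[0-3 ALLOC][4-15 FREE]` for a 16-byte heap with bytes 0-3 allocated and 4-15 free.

Op 1: a = malloc(3) -> a = 0; heap: [0-2 ALLOC][3-27 FREE]
Op 2: a = realloc(a, 8) -> a = 0; heap: [0-7 ALLOC][8-27 FREE]
Op 3: free(a) -> (freed a); heap: [0-27 FREE]
Op 4: b = malloc(4) -> b = 0; heap: [0-3 ALLOC][4-27 FREE]
Op 5: c = malloc(7) -> c = 4; heap: [0-3 ALLOC][4-10 ALLOC][11-27 FREE]
Op 6: d = malloc(9) -> d = 11; heap: [0-3 ALLOC][4-10 ALLOC][11-19 ALLOC][20-27 FREE]
Op 7: e = malloc(2) -> e = 20; heap: [0-3 ALLOC][4-10 ALLOC][11-19 ALLOC][20-21 ALLOC][22-27 FREE]
Op 8: e = realloc(e, 8) -> e = 20; heap: [0-3 ALLOC][4-10 ALLOC][11-19 ALLOC][20-27 ALLOC]

Answer: [0-3 ALLOC][4-10 ALLOC][11-19 ALLOC][20-27 ALLOC]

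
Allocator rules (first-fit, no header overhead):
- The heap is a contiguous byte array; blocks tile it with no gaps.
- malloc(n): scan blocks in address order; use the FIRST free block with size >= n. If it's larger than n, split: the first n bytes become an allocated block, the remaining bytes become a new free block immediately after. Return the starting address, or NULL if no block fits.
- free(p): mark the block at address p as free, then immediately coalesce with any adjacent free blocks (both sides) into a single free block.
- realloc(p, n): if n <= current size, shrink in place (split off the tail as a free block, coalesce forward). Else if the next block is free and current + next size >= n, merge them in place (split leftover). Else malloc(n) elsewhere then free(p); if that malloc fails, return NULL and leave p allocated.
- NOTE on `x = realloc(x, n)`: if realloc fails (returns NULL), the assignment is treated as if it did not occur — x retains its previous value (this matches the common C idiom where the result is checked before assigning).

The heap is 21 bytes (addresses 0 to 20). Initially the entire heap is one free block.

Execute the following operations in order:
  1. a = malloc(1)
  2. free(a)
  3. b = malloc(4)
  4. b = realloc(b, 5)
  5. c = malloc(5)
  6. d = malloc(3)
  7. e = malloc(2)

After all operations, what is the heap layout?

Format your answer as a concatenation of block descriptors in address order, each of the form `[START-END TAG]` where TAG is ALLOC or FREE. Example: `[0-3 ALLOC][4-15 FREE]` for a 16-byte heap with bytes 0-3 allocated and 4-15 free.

Op 1: a = malloc(1) -> a = 0; heap: [0-0 ALLOC][1-20 FREE]
Op 2: free(a) -> (freed a); heap: [0-20 FREE]
Op 3: b = malloc(4) -> b = 0; heap: [0-3 ALLOC][4-20 FREE]
Op 4: b = realloc(b, 5) -> b = 0; heap: [0-4 ALLOC][5-20 FREE]
Op 5: c = malloc(5) -> c = 5; heap: [0-4 ALLOC][5-9 ALLOC][10-20 FREE]
Op 6: d = malloc(3) -> d = 10; heap: [0-4 ALLOC][5-9 ALLOC][10-12 ALLOC][13-20 FREE]
Op 7: e = malloc(2) -> e = 13; heap: [0-4 ALLOC][5-9 ALLOC][10-12 ALLOC][13-14 ALLOC][15-20 FREE]

Answer: [0-4 ALLOC][5-9 ALLOC][10-12 ALLOC][13-14 ALLOC][15-20 FREE]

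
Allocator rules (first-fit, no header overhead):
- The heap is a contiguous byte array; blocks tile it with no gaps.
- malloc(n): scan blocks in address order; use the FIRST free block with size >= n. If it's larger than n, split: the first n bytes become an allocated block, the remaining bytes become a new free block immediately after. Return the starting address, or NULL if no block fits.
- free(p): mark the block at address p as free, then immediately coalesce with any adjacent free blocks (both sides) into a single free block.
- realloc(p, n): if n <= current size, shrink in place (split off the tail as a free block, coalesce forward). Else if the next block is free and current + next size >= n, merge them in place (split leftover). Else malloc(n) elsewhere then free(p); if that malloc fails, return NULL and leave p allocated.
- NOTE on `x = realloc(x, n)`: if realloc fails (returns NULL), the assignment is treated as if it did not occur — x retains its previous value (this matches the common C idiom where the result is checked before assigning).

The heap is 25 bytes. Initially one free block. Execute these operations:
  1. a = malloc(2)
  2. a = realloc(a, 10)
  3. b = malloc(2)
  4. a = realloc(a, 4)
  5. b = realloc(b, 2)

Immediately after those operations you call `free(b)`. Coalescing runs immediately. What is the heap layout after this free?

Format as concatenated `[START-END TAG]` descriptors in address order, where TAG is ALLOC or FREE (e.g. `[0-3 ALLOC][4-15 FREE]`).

Answer: [0-3 ALLOC][4-24 FREE]

Derivation:
Op 1: a = malloc(2) -> a = 0; heap: [0-1 ALLOC][2-24 FREE]
Op 2: a = realloc(a, 10) -> a = 0; heap: [0-9 ALLOC][10-24 FREE]
Op 3: b = malloc(2) -> b = 10; heap: [0-9 ALLOC][10-11 ALLOC][12-24 FREE]
Op 4: a = realloc(a, 4) -> a = 0; heap: [0-3 ALLOC][4-9 FREE][10-11 ALLOC][12-24 FREE]
Op 5: b = realloc(b, 2) -> b = 10; heap: [0-3 ALLOC][4-9 FREE][10-11 ALLOC][12-24 FREE]
free(b): b = 10 -> block [10-11 ALLOC]; mark free, coalesce with adjacent free neighbors -> [0-3 ALLOC][4-24 FREE]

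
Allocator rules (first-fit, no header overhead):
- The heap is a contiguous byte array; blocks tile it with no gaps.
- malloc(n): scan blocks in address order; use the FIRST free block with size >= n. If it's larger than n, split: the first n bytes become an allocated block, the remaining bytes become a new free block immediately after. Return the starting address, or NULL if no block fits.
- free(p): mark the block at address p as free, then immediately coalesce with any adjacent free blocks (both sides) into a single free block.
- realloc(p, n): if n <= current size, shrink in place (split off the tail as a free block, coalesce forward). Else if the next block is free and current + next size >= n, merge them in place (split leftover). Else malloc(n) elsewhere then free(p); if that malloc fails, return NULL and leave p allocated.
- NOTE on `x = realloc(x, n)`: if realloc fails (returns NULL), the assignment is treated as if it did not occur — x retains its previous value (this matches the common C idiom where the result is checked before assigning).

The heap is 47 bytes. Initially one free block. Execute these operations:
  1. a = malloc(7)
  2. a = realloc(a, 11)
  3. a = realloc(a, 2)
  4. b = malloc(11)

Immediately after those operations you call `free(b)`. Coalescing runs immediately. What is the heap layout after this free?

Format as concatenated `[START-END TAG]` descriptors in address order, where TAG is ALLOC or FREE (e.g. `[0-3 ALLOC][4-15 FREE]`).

Op 1: a = malloc(7) -> a = 0; heap: [0-6 ALLOC][7-46 FREE]
Op 2: a = realloc(a, 11) -> a = 0; heap: [0-10 ALLOC][11-46 FREE]
Op 3: a = realloc(a, 2) -> a = 0; heap: [0-1 ALLOC][2-46 FREE]
Op 4: b = malloc(11) -> b = 2; heap: [0-1 ALLOC][2-12 ALLOC][13-46 FREE]
free(b): b = 2 -> block [2-12 ALLOC]; mark free, coalesce with adjacent free neighbors -> [0-1 ALLOC][2-46 FREE]

Answer: [0-1 ALLOC][2-46 FREE]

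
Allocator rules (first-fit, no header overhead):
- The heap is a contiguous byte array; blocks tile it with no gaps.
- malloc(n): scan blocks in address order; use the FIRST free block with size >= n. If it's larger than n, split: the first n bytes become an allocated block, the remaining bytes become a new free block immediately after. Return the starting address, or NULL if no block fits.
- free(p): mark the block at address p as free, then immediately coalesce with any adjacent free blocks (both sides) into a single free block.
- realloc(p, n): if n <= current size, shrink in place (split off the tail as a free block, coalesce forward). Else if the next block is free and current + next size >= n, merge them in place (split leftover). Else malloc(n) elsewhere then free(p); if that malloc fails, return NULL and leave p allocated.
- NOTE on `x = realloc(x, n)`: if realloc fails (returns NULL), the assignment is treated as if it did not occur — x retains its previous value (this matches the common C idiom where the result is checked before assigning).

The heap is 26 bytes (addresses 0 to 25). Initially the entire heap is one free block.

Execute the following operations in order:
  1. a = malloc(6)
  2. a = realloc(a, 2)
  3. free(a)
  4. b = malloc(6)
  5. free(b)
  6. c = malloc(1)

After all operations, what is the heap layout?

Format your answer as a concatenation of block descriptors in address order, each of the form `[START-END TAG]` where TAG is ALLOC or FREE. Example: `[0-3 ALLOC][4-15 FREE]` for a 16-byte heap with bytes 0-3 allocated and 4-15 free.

Answer: [0-0 ALLOC][1-25 FREE]

Derivation:
Op 1: a = malloc(6) -> a = 0; heap: [0-5 ALLOC][6-25 FREE]
Op 2: a = realloc(a, 2) -> a = 0; heap: [0-1 ALLOC][2-25 FREE]
Op 3: free(a) -> (freed a); heap: [0-25 FREE]
Op 4: b = malloc(6) -> b = 0; heap: [0-5 ALLOC][6-25 FREE]
Op 5: free(b) -> (freed b); heap: [0-25 FREE]
Op 6: c = malloc(1) -> c = 0; heap: [0-0 ALLOC][1-25 FREE]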